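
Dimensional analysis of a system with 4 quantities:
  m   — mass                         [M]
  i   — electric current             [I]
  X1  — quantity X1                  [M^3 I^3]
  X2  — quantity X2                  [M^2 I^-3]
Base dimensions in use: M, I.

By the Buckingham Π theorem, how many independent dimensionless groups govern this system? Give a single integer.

2

Write exponents as rows M,I / cols m,i,X1,X2:
  M: [ 1  0  3  2]
  I: [ 0  1  3 -3]
Echelon form has 2 nonzero rows (pivots: m,i)
n=4, r=2 ⇒ 2 dimensionless groups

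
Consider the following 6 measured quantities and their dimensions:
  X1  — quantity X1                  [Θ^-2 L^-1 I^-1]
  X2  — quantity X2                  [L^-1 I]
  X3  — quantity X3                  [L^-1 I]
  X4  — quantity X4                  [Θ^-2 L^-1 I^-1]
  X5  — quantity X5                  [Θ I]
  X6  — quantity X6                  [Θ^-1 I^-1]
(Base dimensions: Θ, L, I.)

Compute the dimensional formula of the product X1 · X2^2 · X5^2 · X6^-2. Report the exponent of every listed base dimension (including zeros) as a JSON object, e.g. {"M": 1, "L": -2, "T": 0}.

{"Θ": 2, "L": -3, "I": 5}

Dimensional matrix (Θ×L×I by X1×X2×X3×X4×X5×X6):
  Θ: [-2  0  0 -2  1 -1]
  L: [-1 -1 -1 -1  0  0]
  I: [-1  1  1 -1  1 -1]
  [Θ]: (1)·-2+(2)·0+(2)·1+(-2)·-1 = 2
  [L]: (1)·-1+(2)·-1+(2)·0+(-2)·0 = -3
  [I]: (1)·-1+(2)·1+(2)·1+(-2)·-1 = 5
⇒ Θ^2 L^-3 I^5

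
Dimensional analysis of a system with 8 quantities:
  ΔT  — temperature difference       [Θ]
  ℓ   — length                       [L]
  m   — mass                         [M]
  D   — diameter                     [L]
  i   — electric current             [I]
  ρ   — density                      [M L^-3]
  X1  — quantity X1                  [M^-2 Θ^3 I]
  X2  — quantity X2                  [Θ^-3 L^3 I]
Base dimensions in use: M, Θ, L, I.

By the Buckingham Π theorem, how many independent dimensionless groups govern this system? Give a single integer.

4

Dimensional matrix (M×Θ×L×I by ΔT×ℓ×m×D×i×ρ×X1×X2):
  M: [ 0  0  1  0  0  1 -2  0]
  Θ: [ 1  0  0  0  0  0  3 -3]
  L: [ 0  1  0  1  0 -3  0  3]
  I: [ 0  0  0  0  1  0  1  1]
RREF → pivots at {ΔT,ℓ,m,i} ⇒ r = 4
n=8, r=4 ⇒ 4 dimensionless groups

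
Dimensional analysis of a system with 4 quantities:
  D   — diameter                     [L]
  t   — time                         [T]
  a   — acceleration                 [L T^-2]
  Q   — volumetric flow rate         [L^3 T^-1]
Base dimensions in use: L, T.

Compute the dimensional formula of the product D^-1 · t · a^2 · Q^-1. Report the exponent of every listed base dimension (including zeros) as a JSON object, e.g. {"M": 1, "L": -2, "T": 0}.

{"L": -2, "T": -2}

Exponent matrix [L,T] × [D,t,a,Q]:
  L: [ 1  0  1  3]
  T: [ 0  1 -2 -1]
  [L]: (-1)·1+(1)·0+(2)·1+(-1)·3 = -2
  [T]: (-1)·0+(1)·1+(2)·-2+(-1)·-1 = -2
⇒ L^-2 T^-2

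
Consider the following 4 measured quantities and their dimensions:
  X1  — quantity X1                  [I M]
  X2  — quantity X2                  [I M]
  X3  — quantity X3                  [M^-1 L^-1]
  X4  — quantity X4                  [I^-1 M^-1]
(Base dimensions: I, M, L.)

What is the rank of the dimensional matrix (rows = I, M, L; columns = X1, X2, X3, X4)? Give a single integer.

2

Exponent matrix [I,M,L] × [X1,X2,X3,X4]:
  I: [ 1  1  0 -1]
  M: [ 1  1 -1 -1]
  L: [ 0  0 -1  0]
Row reduction gives pivot columns X1,X3; rank = 2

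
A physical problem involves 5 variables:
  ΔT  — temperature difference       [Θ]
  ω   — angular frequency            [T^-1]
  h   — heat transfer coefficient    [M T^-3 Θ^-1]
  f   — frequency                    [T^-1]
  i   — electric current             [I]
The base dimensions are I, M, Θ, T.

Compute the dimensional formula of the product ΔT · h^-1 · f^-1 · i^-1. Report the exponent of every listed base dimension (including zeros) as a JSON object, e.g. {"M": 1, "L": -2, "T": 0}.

Write exponents as rows I,M,Θ,T / cols ΔT,ω,h,f,i:
  I: [ 0  0  0  0  1]
  M: [ 0  0  1  0  0]
  Θ: [ 1  0 -1  0  0]
  T: [ 0 -1 -3 -1  0]
  [I]: (1)·0+(-1)·0+(-1)·0+(-1)·1 = -1
  [M]: (1)·0+(-1)·1+(-1)·0+(-1)·0 = -1
  [Θ]: (1)·1+(-1)·-1+(-1)·0+(-1)·0 = 2
  [T]: (1)·0+(-1)·-3+(-1)·-1+(-1)·0 = 4
⇒ I^-1 M^-1 Θ^2 T^4

{"I": -1, "M": -1, "Θ": 2, "T": 4}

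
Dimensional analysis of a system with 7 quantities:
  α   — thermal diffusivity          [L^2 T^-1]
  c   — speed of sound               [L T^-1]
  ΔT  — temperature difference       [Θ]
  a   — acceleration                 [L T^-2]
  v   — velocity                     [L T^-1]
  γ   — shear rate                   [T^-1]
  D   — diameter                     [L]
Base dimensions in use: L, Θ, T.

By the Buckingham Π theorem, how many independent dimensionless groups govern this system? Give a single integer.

Dimensional matrix (L×Θ×T by α×c×ΔT×a×v×γ×D):
  L: [ 2  1  0  1  1  0  1]
  Θ: [ 0  0  1  0  0  0  0]
  T: [-1 -1  0 -2 -1 -1  0]
RREF → pivots at {α,c,ΔT} ⇒ r = 3
n=7, r=3 ⇒ 4 dimensionless groups

4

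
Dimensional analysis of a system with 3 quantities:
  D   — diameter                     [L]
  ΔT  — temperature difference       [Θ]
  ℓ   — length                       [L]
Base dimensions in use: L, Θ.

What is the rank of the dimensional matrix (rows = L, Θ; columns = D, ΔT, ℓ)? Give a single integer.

Exponent matrix [L,Θ] × [D,ΔT,ℓ]:
  L: [ 1  0  1]
  Θ: [ 0  1  0]
Echelon form has 2 nonzero rows (pivots: D,ΔT)

2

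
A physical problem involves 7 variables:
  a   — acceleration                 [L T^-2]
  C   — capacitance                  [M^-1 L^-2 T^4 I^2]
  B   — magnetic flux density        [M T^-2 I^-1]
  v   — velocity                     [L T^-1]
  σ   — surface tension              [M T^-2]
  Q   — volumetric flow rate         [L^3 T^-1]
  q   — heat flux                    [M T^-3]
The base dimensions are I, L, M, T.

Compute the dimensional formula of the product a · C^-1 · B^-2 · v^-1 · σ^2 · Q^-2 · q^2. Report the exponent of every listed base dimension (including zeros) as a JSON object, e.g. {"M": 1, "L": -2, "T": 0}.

{"I": 0, "L": -4, "M": 3, "T": -9}

Write exponents as rows I,L,M,T / cols a,C,B,v,σ,Q,q:
  I: [ 0  2 -1  0  0  0  0]
  L: [ 1 -2  0  1  0  3  0]
  M: [ 0 -1  1  0  1  0  1]
  T: [-2  4 -2 -1 -2 -1 -3]
  [I]: (1)·0+(-1)·2+(-2)·-1+(-1)·0+(2)·0+(-2)·0+(2)·0 = 0
  [L]: (1)·1+(-1)·-2+(-2)·0+(-1)·1+(2)·0+(-2)·3+(2)·0 = -4
  [M]: (1)·0+(-1)·-1+(-2)·1+(-1)·0+(2)·1+(-2)·0+(2)·1 = 3
  [T]: (1)·-2+(-1)·4+(-2)·-2+(-1)·-1+(2)·-2+(-2)·-1+(2)·-3 = -9
⇒ L^-4 M^3 T^-9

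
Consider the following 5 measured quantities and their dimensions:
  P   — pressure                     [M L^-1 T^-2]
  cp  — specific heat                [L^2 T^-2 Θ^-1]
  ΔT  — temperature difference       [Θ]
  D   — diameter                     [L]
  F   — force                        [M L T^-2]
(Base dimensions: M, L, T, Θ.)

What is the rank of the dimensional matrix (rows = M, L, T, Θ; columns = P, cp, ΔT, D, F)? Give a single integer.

4

Exponent matrix [M,L,T,Θ] × [P,cp,ΔT,D,F]:
  M: [ 1  0  0  0  1]
  L: [-1  2  0  1  1]
  T: [-2 -2  0  0 -2]
  Θ: [ 0 -1  1  0  0]
Echelon form has 4 nonzero rows (pivots: P,cp,ΔT,D)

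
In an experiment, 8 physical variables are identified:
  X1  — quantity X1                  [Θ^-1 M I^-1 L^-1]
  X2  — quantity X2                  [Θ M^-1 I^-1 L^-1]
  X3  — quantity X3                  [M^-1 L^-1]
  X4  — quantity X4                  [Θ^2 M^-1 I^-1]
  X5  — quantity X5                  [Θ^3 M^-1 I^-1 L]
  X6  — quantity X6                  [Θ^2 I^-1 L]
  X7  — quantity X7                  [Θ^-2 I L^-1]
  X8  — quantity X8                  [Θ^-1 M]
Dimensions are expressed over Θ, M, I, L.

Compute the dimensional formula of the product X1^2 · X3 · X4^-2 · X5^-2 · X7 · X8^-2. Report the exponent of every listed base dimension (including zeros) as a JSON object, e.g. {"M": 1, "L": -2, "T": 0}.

{"Θ": -12, "M": 3, "I": 3, "L": -6}

Dimensional matrix (Θ×M×I×L by X1×X2×X3×X4×X5×X6×X7×X8):
  Θ: [-1  1  0  2  3  2 -2 -1]
  M: [ 1 -1 -1 -1 -1  0  0  1]
  I: [-1 -1  0 -1 -1 -1  1  0]
  L: [-1 -1 -1  0  1  1 -1  0]
  [Θ]: (2)·-1+(1)·0+(-2)·2+(-2)·3+(1)·-2+(-2)·-1 = -12
  [M]: (2)·1+(1)·-1+(-2)·-1+(-2)·-1+(1)·0+(-2)·1 = 3
  [I]: (2)·-1+(1)·0+(-2)·-1+(-2)·-1+(1)·1+(-2)·0 = 3
  [L]: (2)·-1+(1)·-1+(-2)·0+(-2)·1+(1)·-1+(-2)·0 = -6
⇒ Θ^-12 M^3 I^3 L^-6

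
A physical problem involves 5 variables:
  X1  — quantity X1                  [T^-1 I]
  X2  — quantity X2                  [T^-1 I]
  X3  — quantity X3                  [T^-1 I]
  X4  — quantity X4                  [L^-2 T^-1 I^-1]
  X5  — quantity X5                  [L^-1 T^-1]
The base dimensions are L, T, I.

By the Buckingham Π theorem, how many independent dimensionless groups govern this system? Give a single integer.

Exponent matrix [L,T,I] × [X1,X2,X3,X4,X5]:
  L: [ 0  0  0 -2 -1]
  T: [-1 -1 -1 -1 -1]
  I: [ 1  1  1 -1  0]
RREF → pivots at {X1,X4} ⇒ r = 2
5 vars − rank 2 = 3 Π groups

3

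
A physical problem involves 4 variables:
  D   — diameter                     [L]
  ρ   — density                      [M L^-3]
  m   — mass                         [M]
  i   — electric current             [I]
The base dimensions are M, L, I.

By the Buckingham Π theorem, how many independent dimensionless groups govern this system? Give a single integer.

Exponent matrix [M,L,I] × [D,ρ,m,i]:
  M: [ 0  1  1  0]
  L: [ 1 -3  0  0]
  I: [ 0  0  0  1]
Row reduction gives pivot columns D,ρ,i; rank = 3
Π count = n − r = 4 − 3 = 1

1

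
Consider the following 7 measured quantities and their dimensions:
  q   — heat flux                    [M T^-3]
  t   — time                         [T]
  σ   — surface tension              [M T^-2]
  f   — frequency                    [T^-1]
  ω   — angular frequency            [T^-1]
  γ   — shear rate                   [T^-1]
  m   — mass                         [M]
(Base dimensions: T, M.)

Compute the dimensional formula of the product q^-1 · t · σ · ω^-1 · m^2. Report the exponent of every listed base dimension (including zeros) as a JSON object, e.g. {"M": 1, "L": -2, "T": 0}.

Dimensional matrix (T×M by q×t×σ×f×ω×γ×m):
  T: [-3  1 -2 -1 -1 -1  0]
  M: [ 1  0  1  0  0  0  1]
  [T]: (-1)·-3+(1)·1+(1)·-2+(-1)·-1+(2)·0 = 3
  [M]: (-1)·1+(1)·0+(1)·1+(-1)·0+(2)·1 = 2
⇒ T^3 M^2

{"T": 3, "M": 2}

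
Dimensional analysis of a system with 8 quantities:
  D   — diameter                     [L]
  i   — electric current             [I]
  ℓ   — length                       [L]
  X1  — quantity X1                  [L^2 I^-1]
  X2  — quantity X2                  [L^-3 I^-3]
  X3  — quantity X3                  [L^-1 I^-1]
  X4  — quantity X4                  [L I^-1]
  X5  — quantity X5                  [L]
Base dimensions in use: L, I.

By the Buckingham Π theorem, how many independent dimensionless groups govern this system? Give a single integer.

Dimensional matrix (L×I by D×i×ℓ×X1×X2×X3×X4×X5):
  L: [ 1  0  1  2 -3 -1  1  1]
  I: [ 0  1  0 -1 -3 -1 -1  0]
Row reduction gives pivot columns D,i; rank = 2
Π count = n − r = 8 − 2 = 6

6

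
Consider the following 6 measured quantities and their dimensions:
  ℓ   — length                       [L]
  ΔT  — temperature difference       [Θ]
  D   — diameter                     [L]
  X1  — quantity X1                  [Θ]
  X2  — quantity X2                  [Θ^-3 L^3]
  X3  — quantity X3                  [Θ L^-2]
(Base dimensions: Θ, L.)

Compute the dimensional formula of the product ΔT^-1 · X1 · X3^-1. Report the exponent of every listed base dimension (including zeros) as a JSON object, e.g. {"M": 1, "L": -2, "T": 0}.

{"Θ": -1, "L": 2}

Exponent matrix [Θ,L] × [ℓ,ΔT,D,X1,X2,X3]:
  Θ: [ 0  1  0  1 -3  1]
  L: [ 1  0  1  0  3 -2]
  [Θ]: (-1)·1+(1)·1+(-1)·1 = -1
  [L]: (-1)·0+(1)·0+(-1)·-2 = 2
⇒ Θ^-1 L^2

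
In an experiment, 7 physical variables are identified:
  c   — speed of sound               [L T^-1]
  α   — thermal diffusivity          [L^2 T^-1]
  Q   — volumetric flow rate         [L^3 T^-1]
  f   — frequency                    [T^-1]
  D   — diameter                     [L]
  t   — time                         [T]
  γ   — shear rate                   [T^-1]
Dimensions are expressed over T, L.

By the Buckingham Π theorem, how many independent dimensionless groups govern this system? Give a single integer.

Dimensional matrix (T×L by c×α×Q×f×D×t×γ):
  T: [-1 -1 -1 -1  0  1 -1]
  L: [ 1  2  3  0  1  0  0]
Row reduction gives pivot columns c,α; rank = 2
7 vars − rank 2 = 5 Π groups

5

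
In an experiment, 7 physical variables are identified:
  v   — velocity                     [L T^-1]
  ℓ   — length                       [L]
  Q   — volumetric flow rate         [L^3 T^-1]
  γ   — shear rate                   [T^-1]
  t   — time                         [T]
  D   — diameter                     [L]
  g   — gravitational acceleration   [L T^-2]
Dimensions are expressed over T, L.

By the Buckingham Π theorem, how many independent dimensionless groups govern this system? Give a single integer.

Write exponents as rows T,L / cols v,ℓ,Q,γ,t,D,g:
  T: [-1  0 -1 -1  1  0 -2]
  L: [ 1  1  3  0  0  1  1]
Echelon form has 2 nonzero rows (pivots: v,ℓ)
n=7, r=2 ⇒ 5 dimensionless groups

5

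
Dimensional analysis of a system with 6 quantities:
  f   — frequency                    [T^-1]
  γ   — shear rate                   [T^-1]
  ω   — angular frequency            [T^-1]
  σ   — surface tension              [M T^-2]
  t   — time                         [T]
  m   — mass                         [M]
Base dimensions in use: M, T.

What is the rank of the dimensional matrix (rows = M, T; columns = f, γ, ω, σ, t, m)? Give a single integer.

2

Write exponents as rows M,T / cols f,γ,ω,σ,t,m:
  M: [ 0  0  0  1  0  1]
  T: [-1 -1 -1 -2  1  0]
Echelon form has 2 nonzero rows (pivots: f,σ)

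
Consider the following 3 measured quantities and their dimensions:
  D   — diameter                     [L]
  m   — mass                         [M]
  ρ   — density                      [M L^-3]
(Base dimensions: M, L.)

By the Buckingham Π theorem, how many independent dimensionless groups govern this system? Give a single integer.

Dimensional matrix (M×L by D×m×ρ):
  M: [ 0  1  1]
  L: [ 1  0 -3]
Row reduction gives pivot columns D,m; rank = 2
n=3, r=2 ⇒ 1 dimensionless group

1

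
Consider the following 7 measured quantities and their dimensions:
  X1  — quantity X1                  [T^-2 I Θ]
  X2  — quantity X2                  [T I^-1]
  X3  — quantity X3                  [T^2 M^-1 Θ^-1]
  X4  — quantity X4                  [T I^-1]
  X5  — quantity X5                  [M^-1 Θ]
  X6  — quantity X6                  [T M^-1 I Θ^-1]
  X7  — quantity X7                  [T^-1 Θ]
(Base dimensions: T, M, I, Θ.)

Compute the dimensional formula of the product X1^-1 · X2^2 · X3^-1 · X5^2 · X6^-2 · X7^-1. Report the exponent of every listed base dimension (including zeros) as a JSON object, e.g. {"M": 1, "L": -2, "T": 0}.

{"T": 1, "M": 1, "I": -5, "Θ": 3}

Write exponents as rows T,M,I,Θ / cols X1,X2,X3,X4,X5,X6,X7:
  T: [-2  1  2  1  0  1 -1]
  M: [ 0  0 -1  0 -1 -1  0]
  I: [ 1 -1  0 -1  0  1  0]
  Θ: [ 1  0 -1  0  1 -1  1]
  [T]: (-1)·-2+(2)·1+(-1)·2+(2)·0+(-2)·1+(-1)·-1 = 1
  [M]: (-1)·0+(2)·0+(-1)·-1+(2)·-1+(-2)·-1+(-1)·0 = 1
  [I]: (-1)·1+(2)·-1+(-1)·0+(2)·0+(-2)·1+(-1)·0 = -5
  [Θ]: (-1)·1+(2)·0+(-1)·-1+(2)·1+(-2)·-1+(-1)·1 = 3
⇒ T M I^-5 Θ^3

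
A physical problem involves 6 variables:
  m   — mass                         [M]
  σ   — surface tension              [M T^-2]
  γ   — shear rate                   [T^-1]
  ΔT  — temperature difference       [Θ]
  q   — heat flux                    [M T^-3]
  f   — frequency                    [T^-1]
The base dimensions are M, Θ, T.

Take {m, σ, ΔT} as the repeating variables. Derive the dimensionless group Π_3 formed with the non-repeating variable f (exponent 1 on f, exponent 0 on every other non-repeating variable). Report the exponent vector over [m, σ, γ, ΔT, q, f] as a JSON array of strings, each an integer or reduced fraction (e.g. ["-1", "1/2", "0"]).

["1/2", "-1/2", "0", "0", "0", "1"]

Write exponents as rows M,Θ,T / cols m,σ,γ,ΔT,q,f:
  M: [ 1  1  0  0  1  0]
  Θ: [ 0  0  0  1  0  0]
  T: [ 0 -2 -1  0 -3 -1]
RREF → pivots at {m,σ,ΔT} ⇒ r = 3
Pivot set = {m,σ,ΔT}, free = {γ,q,f}
RREF:
  r0: [   1    0 -1/2    0 -1/2 -1/2]
  r1: [   0    1  1/2    0  3/2  1/2]
  r2: [   0    0    0    1    0    0]
Fix exponent of f at 1, γ at 0, q at 0; solve each RREF row for its pivot's exponent:
  r0: exp(m) + (-1/2)·1 = 0 ⇒ exp(m) = 1/2
  r1: exp(σ) + (1/2)·1 = 0 ⇒ exp(σ) = -1/2
  r2: exp(ΔT) + (0)·1 = 0 ⇒ exp(ΔT) = 0
Π_3 = m^(1/2) · σ^(-1/2) · f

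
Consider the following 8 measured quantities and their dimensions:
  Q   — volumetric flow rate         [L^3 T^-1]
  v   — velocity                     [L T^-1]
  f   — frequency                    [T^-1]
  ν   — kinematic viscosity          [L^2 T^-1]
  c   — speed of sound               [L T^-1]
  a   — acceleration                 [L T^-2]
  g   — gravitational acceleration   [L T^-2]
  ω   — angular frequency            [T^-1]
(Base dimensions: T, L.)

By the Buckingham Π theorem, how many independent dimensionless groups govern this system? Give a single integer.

Write exponents as rows T,L / cols Q,v,f,ν,c,a,g,ω:
  T: [-1 -1 -1 -1 -1 -2 -2 -1]
  L: [ 3  1  0  2  1  1  1  0]
Echelon form has 2 nonzero rows (pivots: Q,v)
n=8, r=2 ⇒ 6 dimensionless groups

6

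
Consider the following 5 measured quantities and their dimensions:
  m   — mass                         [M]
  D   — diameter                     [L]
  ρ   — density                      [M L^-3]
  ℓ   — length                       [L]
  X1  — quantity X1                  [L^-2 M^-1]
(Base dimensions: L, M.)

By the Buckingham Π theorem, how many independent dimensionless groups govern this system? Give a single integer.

Dimensional matrix (L×M by m×D×ρ×ℓ×X1):
  L: [ 0  1 -3  1 -2]
  M: [ 1  0  1  0 -1]
Echelon form has 2 nonzero rows (pivots: m,D)
Π count = n − r = 5 − 2 = 3

3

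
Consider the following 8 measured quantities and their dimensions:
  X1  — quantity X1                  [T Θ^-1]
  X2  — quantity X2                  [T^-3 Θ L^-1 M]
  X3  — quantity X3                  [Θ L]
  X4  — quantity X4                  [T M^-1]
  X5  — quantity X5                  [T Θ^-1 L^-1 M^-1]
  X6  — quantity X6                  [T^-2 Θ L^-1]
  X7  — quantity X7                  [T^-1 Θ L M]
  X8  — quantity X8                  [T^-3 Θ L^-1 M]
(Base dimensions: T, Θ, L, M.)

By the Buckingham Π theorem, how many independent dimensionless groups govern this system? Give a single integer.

Write exponents as rows T,Θ,L,M / cols X1,X2,X3,X4,X5,X6,X7,X8:
  T: [ 1 -3  0  1  1 -2 -1 -3]
  Θ: [-1  1  1  0 -1  1  1  1]
  L: [ 0 -1  1  0 -1 -1  1 -1]
  M: [ 0  1  0 -1 -1  0  1  1]
Row reduction gives pivot columns X1,X2,X3; rank = 3
n=8, r=3 ⇒ 5 dimensionless groups

5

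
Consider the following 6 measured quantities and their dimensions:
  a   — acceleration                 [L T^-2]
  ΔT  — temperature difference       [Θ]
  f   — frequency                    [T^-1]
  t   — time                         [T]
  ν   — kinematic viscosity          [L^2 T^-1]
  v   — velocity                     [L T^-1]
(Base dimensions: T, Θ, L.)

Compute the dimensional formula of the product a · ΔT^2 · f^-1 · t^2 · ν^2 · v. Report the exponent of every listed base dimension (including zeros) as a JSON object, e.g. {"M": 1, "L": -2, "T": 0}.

{"T": -2, "Θ": 2, "L": 6}

Write exponents as rows T,Θ,L / cols a,ΔT,f,t,ν,v:
  T: [-2  0 -1  1 -1 -1]
  Θ: [ 0  1  0  0  0  0]
  L: [ 1  0  0  0  2  1]
  [T]: (1)·-2+(2)·0+(-1)·-1+(2)·1+(2)·-1+(1)·-1 = -2
  [Θ]: (1)·0+(2)·1+(-1)·0+(2)·0+(2)·0+(1)·0 = 2
  [L]: (1)·1+(2)·0+(-1)·0+(2)·0+(2)·2+(1)·1 = 6
⇒ T^-2 Θ^2 L^6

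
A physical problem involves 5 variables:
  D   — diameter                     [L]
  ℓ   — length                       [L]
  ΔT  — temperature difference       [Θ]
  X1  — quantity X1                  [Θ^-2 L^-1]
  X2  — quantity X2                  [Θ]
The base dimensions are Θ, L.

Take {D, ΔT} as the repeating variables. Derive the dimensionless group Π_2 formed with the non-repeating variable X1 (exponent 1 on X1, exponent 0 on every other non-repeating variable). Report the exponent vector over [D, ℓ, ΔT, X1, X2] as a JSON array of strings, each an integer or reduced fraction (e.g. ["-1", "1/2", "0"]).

Exponent matrix [Θ,L] × [D,ℓ,ΔT,X1,X2]:
  Θ: [ 0  0  1 -2  1]
  L: [ 1  1  0 -1  0]
Row reduction gives pivot columns D,ΔT; rank = 2
Repeat: D,ΔT; free: ℓ,X1,X2
RREF:
  r0: [   1    1    0   -1    0]
  r1: [   0    0    1   -2    1]
Fix exponent of X1 at 1, ℓ at 0, X2 at 0; solve each RREF row for its pivot's exponent:
  r0: exp(D) + (-1)·1 = 0 ⇒ exp(D) = 1
  r1: exp(ΔT) + (-2)·1 = 0 ⇒ exp(ΔT) = 2
Π_2 = D · ΔT^2 · X1

["1", "0", "2", "1", "0"]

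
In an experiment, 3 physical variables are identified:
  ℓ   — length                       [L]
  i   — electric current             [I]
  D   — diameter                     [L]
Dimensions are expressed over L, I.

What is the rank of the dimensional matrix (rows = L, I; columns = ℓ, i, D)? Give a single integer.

2

Exponent matrix [L,I] × [ℓ,i,D]:
  L: [ 1  0  1]
  I: [ 0  1  0]
RREF → pivots at {ℓ,i} ⇒ r = 2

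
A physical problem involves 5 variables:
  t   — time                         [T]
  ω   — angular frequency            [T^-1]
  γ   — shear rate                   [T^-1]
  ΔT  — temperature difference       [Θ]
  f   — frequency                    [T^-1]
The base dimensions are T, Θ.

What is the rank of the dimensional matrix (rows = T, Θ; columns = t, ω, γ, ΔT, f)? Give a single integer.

Exponent matrix [T,Θ] × [t,ω,γ,ΔT,f]:
  T: [ 1 -1 -1  0 -1]
  Θ: [ 0  0  0  1  0]
Row reduction gives pivot columns t,ΔT; rank = 2

2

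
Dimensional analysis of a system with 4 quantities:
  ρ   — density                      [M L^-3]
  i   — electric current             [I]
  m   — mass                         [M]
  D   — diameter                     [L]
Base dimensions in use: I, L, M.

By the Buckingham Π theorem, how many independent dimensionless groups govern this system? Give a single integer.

Exponent matrix [I,L,M] × [ρ,i,m,D]:
  I: [ 0  1  0  0]
  L: [-3  0  0  1]
  M: [ 1  0  1  0]
Echelon form has 3 nonzero rows (pivots: ρ,i,m)
4 vars − rank 3 = 1 Π group

1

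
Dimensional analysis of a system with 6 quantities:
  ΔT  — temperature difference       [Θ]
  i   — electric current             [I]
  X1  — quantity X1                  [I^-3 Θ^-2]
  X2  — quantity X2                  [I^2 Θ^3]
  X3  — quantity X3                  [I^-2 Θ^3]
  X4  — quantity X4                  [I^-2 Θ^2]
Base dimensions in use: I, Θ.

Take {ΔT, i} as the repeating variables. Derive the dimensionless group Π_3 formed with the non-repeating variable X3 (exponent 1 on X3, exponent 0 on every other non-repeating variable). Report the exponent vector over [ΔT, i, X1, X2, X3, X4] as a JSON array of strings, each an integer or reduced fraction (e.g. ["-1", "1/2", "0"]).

["-3", "2", "0", "0", "1", "0"]

Exponent matrix [I,Θ] × [ΔT,i,X1,X2,X3,X4]:
  I: [ 0  1 -3  2 -2 -2]
  Θ: [ 1  0 -2  3  3  2]
RREF → pivots at {ΔT,i} ⇒ r = 2
Repeat: ΔT,i; free: X1,X2,X3,X4
RREF:
  r0: [   1    0   -2    3    3    2]
  r1: [   0    1   -3    2   -2   -2]
Fix exponent of X3 at 1, X1 at 0, X2 at 0, X4 at 0; solve each RREF row for its pivot's exponent:
  r0: exp(ΔT) + (3)·1 = 0 ⇒ exp(ΔT) = -3
  r1: exp(i) + (-2)·1 = 0 ⇒ exp(i) = 2
Π_3 = ΔT^-3 · i^2 · X3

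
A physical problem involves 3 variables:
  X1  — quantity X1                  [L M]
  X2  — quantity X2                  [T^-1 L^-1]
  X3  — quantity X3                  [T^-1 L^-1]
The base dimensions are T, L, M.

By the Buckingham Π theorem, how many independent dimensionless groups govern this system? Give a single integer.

Write exponents as rows T,L,M / cols X1,X2,X3:
  T: [ 0 -1 -1]
  L: [ 1 -1 -1]
  M: [ 1  0  0]
Row reduction gives pivot columns X1,X2; rank = 2
Π count = n − r = 3 − 2 = 1

1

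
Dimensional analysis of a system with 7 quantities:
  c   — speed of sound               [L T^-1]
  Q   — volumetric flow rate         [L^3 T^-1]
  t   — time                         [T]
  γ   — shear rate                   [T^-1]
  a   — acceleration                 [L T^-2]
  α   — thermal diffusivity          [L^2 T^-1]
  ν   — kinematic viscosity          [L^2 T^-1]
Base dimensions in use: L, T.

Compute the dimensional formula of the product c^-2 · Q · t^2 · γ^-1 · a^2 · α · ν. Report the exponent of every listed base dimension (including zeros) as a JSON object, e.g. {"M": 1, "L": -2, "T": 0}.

{"L": 7, "T": -2}

Dimensional matrix (L×T by c×Q×t×γ×a×α×ν):
  L: [ 1  3  0  0  1  2  2]
  T: [-1 -1  1 -1 -2 -1 -1]
  [L]: (-2)·1+(1)·3+(2)·0+(-1)·0+(2)·1+(1)·2+(1)·2 = 7
  [T]: (-2)·-1+(1)·-1+(2)·1+(-1)·-1+(2)·-2+(1)·-1+(1)·-1 = -2
⇒ L^7 T^-2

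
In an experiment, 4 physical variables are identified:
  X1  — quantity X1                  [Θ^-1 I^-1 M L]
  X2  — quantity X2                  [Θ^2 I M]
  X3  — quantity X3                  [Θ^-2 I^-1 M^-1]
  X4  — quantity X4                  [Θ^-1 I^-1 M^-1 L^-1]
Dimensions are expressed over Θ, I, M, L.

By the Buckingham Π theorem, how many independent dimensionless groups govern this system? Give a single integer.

1

Dimensional matrix (Θ×I×M×L by X1×X2×X3×X4):
  Θ: [-1  2 -2 -1]
  I: [-1  1 -1 -1]
  M: [ 1  1 -1 -1]
  L: [ 1  0  0 -1]
RREF → pivots at {X1,X2,X4} ⇒ r = 3
Π count = n − r = 4 − 3 = 1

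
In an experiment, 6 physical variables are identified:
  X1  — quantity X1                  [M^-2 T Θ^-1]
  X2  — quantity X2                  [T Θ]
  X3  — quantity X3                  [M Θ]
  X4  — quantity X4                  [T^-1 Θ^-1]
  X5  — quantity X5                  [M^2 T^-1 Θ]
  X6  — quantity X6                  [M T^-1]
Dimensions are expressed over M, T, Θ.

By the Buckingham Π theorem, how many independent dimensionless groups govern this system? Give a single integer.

Dimensional matrix (M×T×Θ by X1×X2×X3×X4×X5×X6):
  M: [-2  0  1  0  2  1]
  T: [ 1  1  0 -1 -1 -1]
  Θ: [-1  1  1 -1  1  0]
Row reduction gives pivot columns X1,X2; rank = 2
6 vars − rank 2 = 4 Π groups

4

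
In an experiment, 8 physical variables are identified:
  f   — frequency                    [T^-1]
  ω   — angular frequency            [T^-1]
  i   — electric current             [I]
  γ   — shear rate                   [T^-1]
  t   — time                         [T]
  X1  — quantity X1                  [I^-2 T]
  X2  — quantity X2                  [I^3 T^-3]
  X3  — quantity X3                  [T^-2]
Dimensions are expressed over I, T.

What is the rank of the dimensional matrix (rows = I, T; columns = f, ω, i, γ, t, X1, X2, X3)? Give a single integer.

2

Exponent matrix [I,T] × [f,ω,i,γ,t,X1,X2,X3]:
  I: [ 0  0  1  0  0 -2  3  0]
  T: [-1 -1  0 -1  1  1 -3 -2]
Echelon form has 2 nonzero rows (pivots: f,i)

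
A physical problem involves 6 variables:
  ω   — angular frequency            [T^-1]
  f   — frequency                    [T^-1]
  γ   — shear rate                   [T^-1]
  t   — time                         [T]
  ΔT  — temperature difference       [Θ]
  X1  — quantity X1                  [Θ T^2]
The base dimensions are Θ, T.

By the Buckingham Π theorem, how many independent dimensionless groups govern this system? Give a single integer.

4

Dimensional matrix (Θ×T by ω×f×γ×t×ΔT×X1):
  Θ: [ 0  0  0  0  1  1]
  T: [-1 -1 -1  1  0  2]
Row reduction gives pivot columns ω,ΔT; rank = 2
6 vars − rank 2 = 4 Π groups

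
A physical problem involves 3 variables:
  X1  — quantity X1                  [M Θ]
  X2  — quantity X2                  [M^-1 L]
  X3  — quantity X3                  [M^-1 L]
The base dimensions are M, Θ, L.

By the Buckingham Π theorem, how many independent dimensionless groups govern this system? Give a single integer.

Write exponents as rows M,Θ,L / cols X1,X2,X3:
  M: [ 1 -1 -1]
  Θ: [ 1  0  0]
  L: [ 0  1  1]
Echelon form has 2 nonzero rows (pivots: X1,X2)
n=3, r=2 ⇒ 1 dimensionless group

1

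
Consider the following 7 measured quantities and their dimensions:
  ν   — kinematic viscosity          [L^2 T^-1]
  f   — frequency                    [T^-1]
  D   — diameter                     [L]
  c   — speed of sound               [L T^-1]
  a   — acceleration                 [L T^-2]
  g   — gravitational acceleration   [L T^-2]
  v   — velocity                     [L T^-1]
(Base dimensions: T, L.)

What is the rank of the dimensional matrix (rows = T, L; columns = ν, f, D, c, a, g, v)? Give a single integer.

Dimensional matrix (T×L by ν×f×D×c×a×g×v):
  T: [-1 -1  0 -1 -2 -2 -1]
  L: [ 2  0  1  1  1  1  1]
Row reduction gives pivot columns ν,f; rank = 2

2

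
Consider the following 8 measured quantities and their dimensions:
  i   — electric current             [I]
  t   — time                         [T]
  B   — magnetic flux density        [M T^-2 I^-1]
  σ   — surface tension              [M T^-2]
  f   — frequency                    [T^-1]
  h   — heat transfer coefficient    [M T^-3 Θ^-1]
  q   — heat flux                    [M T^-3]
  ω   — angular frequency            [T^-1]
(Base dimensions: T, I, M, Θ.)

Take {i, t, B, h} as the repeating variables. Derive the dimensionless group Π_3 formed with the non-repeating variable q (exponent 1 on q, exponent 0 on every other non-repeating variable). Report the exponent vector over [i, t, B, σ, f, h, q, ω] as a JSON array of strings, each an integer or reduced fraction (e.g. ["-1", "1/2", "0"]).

["-1", "1", "-1", "0", "0", "0", "1", "0"]

Write exponents as rows T,I,M,Θ / cols i,t,B,σ,f,h,q,ω:
  T: [ 0  1 -2 -2 -1 -3 -3 -1]
  I: [ 1  0 -1  0  0  0  0  0]
  M: [ 0  0  1  1  0  1  1  0]
  Θ: [ 0  0  0  0  0 -1  0  0]
RREF → pivots at {i,t,B,h} ⇒ r = 4
Repeat: i,t,B,h; free: σ,f,q,ω
RREF:
  r0: [   1    0    0    1    0    0    1    0]
  r1: [   0    1    0    0   -1    0   -1   -1]
  r2: [   0    0    1    1    0    0    1    0]
  r3: [   0    0    0    0    0    1    0    0]
Fix exponent of q at 1, σ at 0, f at 0, ω at 0; solve each RREF row for its pivot's exponent:
  r0: exp(i) + (1)·1 = 0 ⇒ exp(i) = -1
  r1: exp(t) + (-1)·1 = 0 ⇒ exp(t) = 1
  r2: exp(B) + (1)·1 = 0 ⇒ exp(B) = -1
  r3: exp(h) + (0)·1 = 0 ⇒ exp(h) = 0
Π_3 = i^-1 · t · B^-1 · q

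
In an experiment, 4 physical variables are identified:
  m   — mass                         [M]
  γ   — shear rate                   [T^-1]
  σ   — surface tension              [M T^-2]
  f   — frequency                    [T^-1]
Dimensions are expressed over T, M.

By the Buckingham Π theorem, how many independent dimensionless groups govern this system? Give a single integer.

2

Dimensional matrix (T×M by m×γ×σ×f):
  T: [ 0 -1 -2 -1]
  M: [ 1  0  1  0]
Echelon form has 2 nonzero rows (pivots: m,γ)
n=4, r=2 ⇒ 2 dimensionless groups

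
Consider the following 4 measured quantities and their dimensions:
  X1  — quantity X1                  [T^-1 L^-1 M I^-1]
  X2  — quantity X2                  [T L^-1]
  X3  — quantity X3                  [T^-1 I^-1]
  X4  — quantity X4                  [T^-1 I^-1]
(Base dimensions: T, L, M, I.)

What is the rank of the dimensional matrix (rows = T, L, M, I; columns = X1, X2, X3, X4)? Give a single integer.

3

Write exponents as rows T,L,M,I / cols X1,X2,X3,X4:
  T: [-1  1 -1 -1]
  L: [-1 -1  0  0]
  M: [ 1  0  0  0]
  I: [-1  0 -1 -1]
Row reduction gives pivot columns X1,X2,X3; rank = 3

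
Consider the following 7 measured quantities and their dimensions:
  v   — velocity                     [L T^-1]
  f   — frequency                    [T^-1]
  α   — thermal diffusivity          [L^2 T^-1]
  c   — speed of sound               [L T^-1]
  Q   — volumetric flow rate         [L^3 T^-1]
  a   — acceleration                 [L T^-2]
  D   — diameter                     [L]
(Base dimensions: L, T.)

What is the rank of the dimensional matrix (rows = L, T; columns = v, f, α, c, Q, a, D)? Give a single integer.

2

Dimensional matrix (L×T by v×f×α×c×Q×a×D):
  L: [ 1  0  2  1  3  1  1]
  T: [-1 -1 -1 -1 -1 -2  0]
Echelon form has 2 nonzero rows (pivots: v,f)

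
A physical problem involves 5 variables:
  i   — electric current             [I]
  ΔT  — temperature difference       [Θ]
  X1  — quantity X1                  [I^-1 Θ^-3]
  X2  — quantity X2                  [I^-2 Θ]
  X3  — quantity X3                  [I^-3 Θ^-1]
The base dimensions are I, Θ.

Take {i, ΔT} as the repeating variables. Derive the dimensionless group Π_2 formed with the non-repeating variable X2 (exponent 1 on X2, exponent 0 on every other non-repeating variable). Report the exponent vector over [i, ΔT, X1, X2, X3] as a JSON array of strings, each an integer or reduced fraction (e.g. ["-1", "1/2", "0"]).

Exponent matrix [I,Θ] × [i,ΔT,X1,X2,X3]:
  I: [ 1  0 -1 -2 -3]
  Θ: [ 0  1 -3  1 -1]
Row reduction gives pivot columns i,ΔT; rank = 2
Repeat: i,ΔT; free: X1,X2,X3
RREF:
  r0: [   1    0   -1   -2   -3]
  r1: [   0    1   -3    1   -1]
Fix exponent of X2 at 1, X1 at 0, X3 at 0; solve each RREF row for its pivot's exponent:
  r0: exp(i) + (-2)·1 = 0 ⇒ exp(i) = 2
  r1: exp(ΔT) + (1)·1 = 0 ⇒ exp(ΔT) = -1
Π_2 = i^2 · ΔT^-1 · X2

["2", "-1", "0", "1", "0"]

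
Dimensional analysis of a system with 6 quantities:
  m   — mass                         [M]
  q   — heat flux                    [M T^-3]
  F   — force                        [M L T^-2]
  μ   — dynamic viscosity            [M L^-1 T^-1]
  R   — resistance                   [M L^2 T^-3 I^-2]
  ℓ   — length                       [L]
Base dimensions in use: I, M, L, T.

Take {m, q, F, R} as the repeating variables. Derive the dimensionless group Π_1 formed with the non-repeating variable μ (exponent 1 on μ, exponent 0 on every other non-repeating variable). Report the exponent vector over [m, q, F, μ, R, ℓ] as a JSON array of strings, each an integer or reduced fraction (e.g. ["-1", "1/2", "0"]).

["-1", "-1", "1", "1", "0", "0"]

Dimensional matrix (I×M×L×T by m×q×F×μ×R×ℓ):
  I: [ 0  0  0  0 -2  0]
  M: [ 1  1  1  1  1  0]
  L: [ 0  0  1 -1  2  1]
  T: [ 0 -3 -2 -1 -3  0]
Echelon form has 4 nonzero rows (pivots: m,q,F,R)
Pivot set = {m,q,F,R}, free = {μ,ℓ}
RREF:
  r0: [   1    0    0    1    0 -1/3]
  r1: [   0    1    0    1    0 -2/3]
  r2: [   0    0    1   -1    0    1]
  r3: [   0    0    0    0    1    0]
Fix exponent of μ at 1, ℓ at 0; solve each RREF row for its pivot's exponent:
  r0: exp(m) + (1)·1 = 0 ⇒ exp(m) = -1
  r1: exp(q) + (1)·1 = 0 ⇒ exp(q) = -1
  r2: exp(F) + (-1)·1 = 0 ⇒ exp(F) = 1
  r3: exp(R) + (0)·1 = 0 ⇒ exp(R) = 0
Π_1 = m^-1 · q^-1 · F · μ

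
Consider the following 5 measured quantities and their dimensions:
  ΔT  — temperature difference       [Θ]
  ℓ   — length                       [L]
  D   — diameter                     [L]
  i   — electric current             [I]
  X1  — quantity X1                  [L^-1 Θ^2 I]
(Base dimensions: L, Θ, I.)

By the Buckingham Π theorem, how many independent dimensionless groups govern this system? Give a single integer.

Dimensional matrix (L×Θ×I by ΔT×ℓ×D×i×X1):
  L: [ 0  1  1  0 -1]
  Θ: [ 1  0  0  0  2]
  I: [ 0  0  0  1  1]
Echelon form has 3 nonzero rows (pivots: ΔT,ℓ,i)
n=5, r=3 ⇒ 2 dimensionless groups

2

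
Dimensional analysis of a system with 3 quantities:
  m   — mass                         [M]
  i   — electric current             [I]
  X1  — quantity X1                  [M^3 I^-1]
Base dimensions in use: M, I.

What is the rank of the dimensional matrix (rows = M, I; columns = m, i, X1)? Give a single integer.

2

Write exponents as rows M,I / cols m,i,X1:
  M: [ 1  0  3]
  I: [ 0  1 -1]
RREF → pivots at {m,i} ⇒ r = 2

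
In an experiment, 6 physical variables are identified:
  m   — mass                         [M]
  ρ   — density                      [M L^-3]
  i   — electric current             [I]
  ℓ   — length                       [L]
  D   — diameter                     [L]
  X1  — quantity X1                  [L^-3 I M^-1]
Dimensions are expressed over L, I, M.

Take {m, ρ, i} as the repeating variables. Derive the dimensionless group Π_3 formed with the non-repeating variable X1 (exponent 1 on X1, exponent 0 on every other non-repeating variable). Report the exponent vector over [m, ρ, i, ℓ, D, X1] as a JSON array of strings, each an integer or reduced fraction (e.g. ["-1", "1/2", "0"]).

["2", "-1", "-1", "0", "0", "1"]

Write exponents as rows L,I,M / cols m,ρ,i,ℓ,D,X1:
  L: [ 0 -3  0  1  1 -3]
  I: [ 0  0  1  0  0  1]
  M: [ 1  1  0  0  0 -1]
Row reduction gives pivot columns m,ρ,i; rank = 3
Repeat: m,ρ,i; free: ℓ,D,X1
RREF:
  r0: [   1    0    0  1/3  1/3   -2]
  r1: [   0    1    0 -1/3 -1/3    1]
  r2: [   0    0    1    0    0    1]
Fix exponent of X1 at 1, ℓ at 0, D at 0; solve each RREF row for its pivot's exponent:
  r0: exp(m) + (-2)·1 = 0 ⇒ exp(m) = 2
  r1: exp(ρ) + (1)·1 = 0 ⇒ exp(ρ) = -1
  r2: exp(i) + (1)·1 = 0 ⇒ exp(i) = -1
Π_3 = m^2 · ρ^-1 · i^-1 · X1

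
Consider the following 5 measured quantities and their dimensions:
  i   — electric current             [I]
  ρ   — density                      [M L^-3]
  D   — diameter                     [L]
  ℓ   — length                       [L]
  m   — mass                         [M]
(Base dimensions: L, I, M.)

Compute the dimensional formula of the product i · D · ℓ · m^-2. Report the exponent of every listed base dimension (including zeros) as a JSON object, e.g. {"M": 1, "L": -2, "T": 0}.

{"L": 2, "I": 1, "M": -2}

Exponent matrix [L,I,M] × [i,ρ,D,ℓ,m]:
  L: [ 0 -3  1  1  0]
  I: [ 1  0  0  0  0]
  M: [ 0  1  0  0  1]
  [L]: (1)·0+(1)·1+(1)·1+(-2)·0 = 2
  [I]: (1)·1+(1)·0+(1)·0+(-2)·0 = 1
  [M]: (1)·0+(1)·0+(1)·0+(-2)·1 = -2
⇒ L^2 I M^-2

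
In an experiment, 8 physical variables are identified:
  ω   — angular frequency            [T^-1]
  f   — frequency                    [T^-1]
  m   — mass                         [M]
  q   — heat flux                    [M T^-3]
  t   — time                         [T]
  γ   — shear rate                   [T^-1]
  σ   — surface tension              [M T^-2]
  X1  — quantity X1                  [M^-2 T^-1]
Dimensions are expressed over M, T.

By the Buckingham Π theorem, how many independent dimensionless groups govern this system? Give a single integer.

Write exponents as rows M,T / cols ω,f,m,q,t,γ,σ,X1:
  M: [ 0  0  1  1  0  0  1 -2]
  T: [-1 -1  0 -3  1 -1 -2 -1]
Row reduction gives pivot columns ω,m; rank = 2
8 vars − rank 2 = 6 Π groups

6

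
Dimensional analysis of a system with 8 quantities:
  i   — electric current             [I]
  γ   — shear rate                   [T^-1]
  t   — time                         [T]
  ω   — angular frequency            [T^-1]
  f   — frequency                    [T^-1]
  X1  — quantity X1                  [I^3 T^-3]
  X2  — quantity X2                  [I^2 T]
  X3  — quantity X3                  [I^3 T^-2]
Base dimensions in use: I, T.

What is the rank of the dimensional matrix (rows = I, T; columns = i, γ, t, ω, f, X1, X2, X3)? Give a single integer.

2

Dimensional matrix (I×T by i×γ×t×ω×f×X1×X2×X3):
  I: [ 1  0  0  0  0  3  2  3]
  T: [ 0 -1  1 -1 -1 -3  1 -2]
Row reduction gives pivot columns i,γ; rank = 2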